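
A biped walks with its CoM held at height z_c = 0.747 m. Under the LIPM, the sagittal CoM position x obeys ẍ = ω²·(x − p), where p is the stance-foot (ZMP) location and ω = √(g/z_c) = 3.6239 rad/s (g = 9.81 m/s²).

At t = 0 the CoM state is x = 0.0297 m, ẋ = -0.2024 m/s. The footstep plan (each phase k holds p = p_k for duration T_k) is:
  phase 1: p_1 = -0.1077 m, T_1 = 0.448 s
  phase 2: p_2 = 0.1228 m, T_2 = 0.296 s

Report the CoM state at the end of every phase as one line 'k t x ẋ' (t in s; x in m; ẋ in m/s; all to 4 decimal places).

phase 1: p=-0.1077, T=0.448, ωT=1.623507, cosh=2.634025, sinh=2.436819; start (x,ẋ)=(0.029700, -0.202400) → end (x,ẋ)=(0.118115, 0.680224)
phase 2: p=0.1228, T=0.296, ωT=1.072674, cosh=1.632640, sinh=1.290547; start (x,ẋ)=(0.118115, 0.680224) → end (x,ẋ)=(0.357393, 1.088650)

1 0.4480 0.1181 0.6802
2 0.7440 0.3574 1.0887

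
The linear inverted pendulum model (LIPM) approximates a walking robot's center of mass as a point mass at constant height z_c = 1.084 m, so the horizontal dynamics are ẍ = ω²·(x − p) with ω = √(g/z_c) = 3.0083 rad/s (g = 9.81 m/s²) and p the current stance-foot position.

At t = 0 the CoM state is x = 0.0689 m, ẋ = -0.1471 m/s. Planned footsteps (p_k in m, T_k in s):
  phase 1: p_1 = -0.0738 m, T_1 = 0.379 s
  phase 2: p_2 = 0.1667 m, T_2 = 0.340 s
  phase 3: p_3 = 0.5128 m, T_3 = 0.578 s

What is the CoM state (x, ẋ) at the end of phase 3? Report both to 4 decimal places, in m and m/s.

phase 1: p=-0.0738, T=0.379, ωT=1.140146, cosh=1.723498, sinh=1.403726; start (x,ẋ)=(0.068900, -0.147100) → end (x,ẋ)=(0.103504, 0.349071)
phase 2: p=0.1667, T=0.340, ωT=1.022822, cosh=1.570305, sinh=1.210726; start (x,ẋ)=(0.103504, 0.349071) → end (x,ẋ)=(0.207950, 0.317973)
phase 3: p=0.5128, T=0.578, ωT=1.738797, cosh=2.933114, sinh=2.757382; start (x,ẋ)=(0.207950, 0.317973) → end (x,ẋ)=(-0.089907, -1.596087)

x = -0.0899, ẋ = -1.5961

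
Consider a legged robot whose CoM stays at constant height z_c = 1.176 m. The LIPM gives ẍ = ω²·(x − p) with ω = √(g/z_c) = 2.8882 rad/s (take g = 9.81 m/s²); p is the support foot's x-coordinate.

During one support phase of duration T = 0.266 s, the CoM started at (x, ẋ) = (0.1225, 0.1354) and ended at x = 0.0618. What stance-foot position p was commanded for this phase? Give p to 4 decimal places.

ωT = 2.8882·0.266 = 0.768261; cosh(ωT) = 1.309916, sinh(ωT) = 0.846098
x(T) = p + (x₀−p)·cosh(ωT) + (ẋ₀/ω)·sinh(ωT) ⇒ p·(1 − cosh) = x(T) − x₀·cosh − (ẋ₀/ω)·sinh
numerator   = 0.0618 − (0.1225)·1.309916 − (0.1354/2.8882)·0.846098 = -0.138330
denominator = 1 − 1.309916 = -0.309916
p = -0.138330 / -0.309916 = 0.4463

p = 0.4463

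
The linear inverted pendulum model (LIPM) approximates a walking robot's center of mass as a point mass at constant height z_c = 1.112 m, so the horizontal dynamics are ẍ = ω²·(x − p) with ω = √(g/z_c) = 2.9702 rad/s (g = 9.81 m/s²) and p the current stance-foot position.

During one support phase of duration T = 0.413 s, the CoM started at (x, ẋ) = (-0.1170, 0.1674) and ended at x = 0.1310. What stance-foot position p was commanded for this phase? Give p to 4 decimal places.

p = -0.3051

ωT = 2.9702·0.413 = 1.226693; cosh(ωT) = 1.851597, sinh(ωT) = 1.558336
x(T) = p + (x₀−p)·cosh(ωT) + (ẋ₀/ω)·sinh(ωT) ⇒ p·(1 − cosh) = x(T) − x₀·cosh − (ẋ₀/ω)·sinh
numerator   = 0.1310 − (-0.1170)·1.851597 − (0.1674/2.9702)·1.558336 = 0.259809
denominator = 1 − 1.851597 = -0.851597
p = 0.259809 / -0.851597 = -0.3051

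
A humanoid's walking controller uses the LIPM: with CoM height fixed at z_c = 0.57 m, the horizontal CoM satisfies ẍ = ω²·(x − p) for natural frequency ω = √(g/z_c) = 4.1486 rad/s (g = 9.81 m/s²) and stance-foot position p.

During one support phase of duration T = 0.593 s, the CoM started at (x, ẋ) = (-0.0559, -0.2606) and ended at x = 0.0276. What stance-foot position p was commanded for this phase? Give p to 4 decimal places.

p = -0.1475

ωT = 4.1486·0.593 = 2.460120; cosh(ωT) = 5.895819, sinh(ωT) = 5.810395
x(T) = p + (x₀−p)·cosh(ωT) + (ẋ₀/ω)·sinh(ωT) ⇒ p·(1 − cosh) = x(T) − x₀·cosh − (ẋ₀/ω)·sinh
numerator   = 0.0276 − (-0.0559)·5.895819 − (-0.2606/4.1486)·5.810395 = 0.722164
denominator = 1 − 5.895819 = -4.895819
p = 0.722164 / -4.895819 = -0.1475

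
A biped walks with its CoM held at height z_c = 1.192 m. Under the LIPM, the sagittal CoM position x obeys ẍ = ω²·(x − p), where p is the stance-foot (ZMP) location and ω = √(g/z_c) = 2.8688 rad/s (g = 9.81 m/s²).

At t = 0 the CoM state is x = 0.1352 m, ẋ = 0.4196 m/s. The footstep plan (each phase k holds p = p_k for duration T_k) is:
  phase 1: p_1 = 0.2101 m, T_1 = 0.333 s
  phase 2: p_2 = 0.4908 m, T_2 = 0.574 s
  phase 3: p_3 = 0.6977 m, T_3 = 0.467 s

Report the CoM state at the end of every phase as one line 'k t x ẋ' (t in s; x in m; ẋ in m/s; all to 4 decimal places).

1 0.3330 0.2603 0.3881
2 0.9070 0.2085 -0.6075
3 1.3740 -0.6767 -3.7345

phase 1: p=0.2101, T=0.333, ωT=0.955310, cosh=1.492085, sinh=1.107392; start (x,ẋ)=(0.135200, 0.419600) → end (x,ẋ)=(0.260314, 0.388130)
phase 2: p=0.4908, T=0.574, ωT=1.646691, cosh=2.691233, sinh=2.498547; start (x,ẋ)=(0.260314, 0.388130) → end (x,ẋ)=(0.208545, -0.607539)
phase 3: p=0.6977, T=0.467, ωT=1.339730, cosh=2.039964, sinh=1.778047; start (x,ẋ)=(0.208545, -0.607539) → end (x,ẋ)=(-0.676704, -3.734471)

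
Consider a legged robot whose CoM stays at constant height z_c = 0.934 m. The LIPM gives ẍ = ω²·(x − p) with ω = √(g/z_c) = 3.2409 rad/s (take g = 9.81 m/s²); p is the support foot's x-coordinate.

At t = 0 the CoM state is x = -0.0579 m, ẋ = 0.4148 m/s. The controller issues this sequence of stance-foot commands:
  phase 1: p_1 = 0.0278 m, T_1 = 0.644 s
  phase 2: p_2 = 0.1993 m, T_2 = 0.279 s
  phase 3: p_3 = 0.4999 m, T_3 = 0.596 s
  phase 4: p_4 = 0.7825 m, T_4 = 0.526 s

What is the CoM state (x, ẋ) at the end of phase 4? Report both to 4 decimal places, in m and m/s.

phase 1: p=0.0278, T=0.644, ωT=2.087140, cosh=4.092932, sinh=3.968890; start (x,ẋ)=(-0.057900, 0.414800) → end (x,ẋ)=(0.185011, 0.595408)
phase 2: p=0.1993, T=0.279, ωT=0.904211, cosh=1.437422, sinh=1.032561; start (x,ẋ)=(0.185011, 0.595408) → end (x,ẋ)=(0.368459, 0.808034)
phase 3: p=0.4999, T=0.596, ωT=1.931576, cosh=3.522649, sinh=3.377730; start (x,ẋ)=(0.368459, 0.808034) → end (x,ẋ)=(0.879029, 1.407552)
phase 4: p=0.7825, T=0.526, ωT=1.704713, cosh=2.840817, sinh=2.658992; start (x,ẋ)=(0.879029, 1.407552) → end (x,ẋ)=(2.211544, 4.830435)

x = 2.2115, ẋ = 4.8304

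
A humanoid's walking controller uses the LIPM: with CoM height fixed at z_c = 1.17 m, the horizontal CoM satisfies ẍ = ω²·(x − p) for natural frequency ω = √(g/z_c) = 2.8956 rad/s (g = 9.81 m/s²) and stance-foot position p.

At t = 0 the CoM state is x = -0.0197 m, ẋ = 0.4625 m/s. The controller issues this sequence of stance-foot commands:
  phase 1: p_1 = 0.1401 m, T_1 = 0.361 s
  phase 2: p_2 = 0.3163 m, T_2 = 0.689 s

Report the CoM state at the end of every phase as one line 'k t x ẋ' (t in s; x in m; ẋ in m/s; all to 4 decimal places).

phase 1: p=0.1401, T=0.361, ωT=1.045312, cosh=1.597933, sinh=1.246351; start (x,ẋ)=(-0.019700, 0.462500) → end (x,ẋ)=(0.083824, 0.162336)
phase 2: p=0.3163, T=0.689, ωT=1.995068, cosh=3.744355, sinh=3.608351; start (x,ẋ)=(0.083824, 0.162336) → end (x,ẋ)=(-0.351878, -1.821145)

1 0.3610 0.0838 0.1623
2 1.0500 -0.3519 -1.8211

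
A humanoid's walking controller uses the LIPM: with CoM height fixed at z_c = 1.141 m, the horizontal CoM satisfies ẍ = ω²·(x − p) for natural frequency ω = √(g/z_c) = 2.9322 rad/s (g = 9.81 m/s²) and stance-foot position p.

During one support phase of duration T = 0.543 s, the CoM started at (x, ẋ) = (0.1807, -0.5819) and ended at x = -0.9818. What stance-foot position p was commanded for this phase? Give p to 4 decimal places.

p = 0.6265

ωT = 2.9322·0.543 = 1.592185; cosh(ωT) = 2.558977, sinh(ωT) = 2.355496
x(T) = p + (x₀−p)·cosh(ωT) + (ẋ₀/ω)·sinh(ωT) ⇒ p·(1 − cosh) = x(T) − x₀·cosh − (ẋ₀/ω)·sinh
numerator   = -0.9818 − (0.1807)·2.558977 − (-0.5819/2.9322)·2.355496 = -0.976755
denominator = 1 − 2.558977 = -1.558977
p = -0.976755 / -1.558977 = 0.6265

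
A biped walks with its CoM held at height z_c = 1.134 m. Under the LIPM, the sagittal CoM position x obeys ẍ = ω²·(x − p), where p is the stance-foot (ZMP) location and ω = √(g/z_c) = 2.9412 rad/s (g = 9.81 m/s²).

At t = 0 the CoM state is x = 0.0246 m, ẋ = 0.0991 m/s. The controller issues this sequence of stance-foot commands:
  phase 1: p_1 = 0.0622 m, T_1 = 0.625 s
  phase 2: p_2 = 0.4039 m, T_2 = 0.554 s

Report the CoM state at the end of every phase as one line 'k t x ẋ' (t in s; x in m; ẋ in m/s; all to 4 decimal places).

1 0.6250 0.0443 -0.0194
2 1.1790 -0.5648 -2.6456

phase 1: p=0.0622, T=0.625, ωT=1.838250, cosh=3.222312, sinh=3.063217; start (x,ẋ)=(0.024600, 0.099100) → end (x,ẋ)=(0.044252, -0.019427)
phase 2: p=0.4039, T=0.554, ωT=1.629425, cosh=2.648491, sinh=2.452449; start (x,ẋ)=(0.044252, -0.019427) → end (x,ẋ)=(-0.564823, -2.645643)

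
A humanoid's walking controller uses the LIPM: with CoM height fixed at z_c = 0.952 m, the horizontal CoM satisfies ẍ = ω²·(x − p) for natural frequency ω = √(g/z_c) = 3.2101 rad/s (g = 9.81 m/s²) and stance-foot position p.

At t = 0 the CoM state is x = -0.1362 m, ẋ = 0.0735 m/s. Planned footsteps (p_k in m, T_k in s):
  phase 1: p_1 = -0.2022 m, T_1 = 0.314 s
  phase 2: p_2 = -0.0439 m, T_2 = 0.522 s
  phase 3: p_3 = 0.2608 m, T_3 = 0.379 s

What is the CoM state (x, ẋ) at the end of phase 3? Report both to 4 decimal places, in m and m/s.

x = 0.4664, ẋ = 0.9752

phase 1: p=-0.2022, T=0.314, ωT=1.007971, cosh=1.552498, sinh=1.187539; start (x,ẋ)=(-0.136200, 0.073500) → end (x,ẋ)=(-0.072545, 0.365708)
phase 2: p=-0.0439, T=0.522, ωT=1.675672, cosh=2.764784, sinh=2.577601; start (x,ẋ)=(-0.072545, 0.365708) → end (x,ẋ)=(0.170555, 0.774089)
phase 3: p=0.2608, T=0.379, ωT=1.216628, cosh=1.836006, sinh=1.539779; start (x,ẋ)=(0.170555, 0.774089) → end (x,ẋ)=(0.466415, 0.975165)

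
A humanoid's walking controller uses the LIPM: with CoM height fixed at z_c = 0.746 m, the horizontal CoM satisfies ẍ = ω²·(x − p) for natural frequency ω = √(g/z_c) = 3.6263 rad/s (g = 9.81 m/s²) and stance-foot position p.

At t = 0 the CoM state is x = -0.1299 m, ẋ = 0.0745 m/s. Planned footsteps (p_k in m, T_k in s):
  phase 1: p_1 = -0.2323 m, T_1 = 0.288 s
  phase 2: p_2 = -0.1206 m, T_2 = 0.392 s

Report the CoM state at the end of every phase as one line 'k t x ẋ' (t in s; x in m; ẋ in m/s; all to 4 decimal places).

phase 1: p=-0.2323, T=0.288, ωT=1.044374, cosh=1.596766, sinh=1.244854; start (x,ẋ)=(-0.129900, 0.074500) → end (x,ẋ)=(-0.043216, 0.581215)
phase 2: p=-0.1206, T=0.392, ωT=1.421510, cosh=2.192360, sinh=1.951011; start (x,ẋ)=(-0.043216, 0.581215) → end (x,ẋ)=(0.361756, 1.821717)

1 0.2880 -0.0432 0.5812
2 0.6800 0.3618 1.8217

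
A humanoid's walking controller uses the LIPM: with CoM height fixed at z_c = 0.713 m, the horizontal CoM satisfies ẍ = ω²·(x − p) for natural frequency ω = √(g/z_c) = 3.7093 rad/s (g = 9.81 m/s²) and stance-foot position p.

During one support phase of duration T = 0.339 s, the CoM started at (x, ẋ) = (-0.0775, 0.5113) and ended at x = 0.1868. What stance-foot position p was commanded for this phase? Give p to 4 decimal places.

p = -0.1236

ωT = 3.7093·0.339 = 1.257453; cosh(ωT) = 1.900415, sinh(ωT) = 1.616038
x(T) = p + (x₀−p)·cosh(ωT) + (ẋ₀/ω)·sinh(ωT) ⇒ p·(1 − cosh) = x(T) − x₀·cosh − (ẋ₀/ω)·sinh
numerator   = 0.1868 − (-0.0775)·1.900415 − (0.5113/3.7093)·1.616038 = 0.111323
denominator = 1 − 1.900415 = -0.900415
p = 0.111323 / -0.900415 = -0.1236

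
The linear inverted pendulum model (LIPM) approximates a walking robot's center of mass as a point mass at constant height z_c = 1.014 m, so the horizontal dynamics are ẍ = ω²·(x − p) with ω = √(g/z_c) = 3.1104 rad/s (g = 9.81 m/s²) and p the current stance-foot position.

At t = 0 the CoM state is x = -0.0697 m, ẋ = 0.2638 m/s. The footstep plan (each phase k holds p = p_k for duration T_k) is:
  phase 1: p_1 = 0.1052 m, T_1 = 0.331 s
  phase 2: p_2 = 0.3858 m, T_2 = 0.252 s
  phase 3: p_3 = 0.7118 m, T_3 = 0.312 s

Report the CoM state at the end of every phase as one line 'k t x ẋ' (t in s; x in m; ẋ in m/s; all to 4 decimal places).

1 0.3310 -0.0673 -0.2480
2 0.5830 -0.2828 -1.5494
3 0.8950 -1.3521 -5.8344

phase 1: p=0.1052, T=0.331, ωT=1.029542, cosh=1.578477, sinh=1.221307; start (x,ẋ)=(-0.069700, 0.263800) → end (x,ẋ)=(-0.067294, -0.248000)
phase 2: p=0.3858, T=0.252, ωT=0.783821, cosh=1.323241, sinh=0.866583; start (x,ẋ)=(-0.067294, -0.248000) → end (x,ẋ)=(-0.282847, -1.549441)
phase 3: p=0.7118, T=0.312, ωT=0.970445, cosh=1.509016, sinh=1.130102; start (x,ẋ)=(-0.282847, -1.549441) → end (x,ẋ)=(-1.352097, -5.834384)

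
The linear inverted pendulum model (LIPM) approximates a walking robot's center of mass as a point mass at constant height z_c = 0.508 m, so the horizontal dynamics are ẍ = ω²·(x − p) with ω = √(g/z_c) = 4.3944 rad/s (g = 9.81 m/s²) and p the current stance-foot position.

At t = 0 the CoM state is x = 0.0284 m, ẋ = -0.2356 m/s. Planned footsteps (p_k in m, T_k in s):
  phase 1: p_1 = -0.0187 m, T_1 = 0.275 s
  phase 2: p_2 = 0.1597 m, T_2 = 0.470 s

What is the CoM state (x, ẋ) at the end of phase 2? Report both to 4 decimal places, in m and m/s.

phase 1: p=-0.0187, T=0.275, ωT=1.208460, cosh=1.823491, sinh=1.524834; start (x,ẋ)=(0.028400, -0.235600) → end (x,ẋ)=(-0.014566, -0.114010)
phase 2: p=0.1597, T=0.470, ωT=2.065368, cosh=4.007486, sinh=3.880714; start (x,ẋ)=(-0.014566, -0.114010) → end (x,ẋ)=(-0.639350, -3.428716)

x = -0.6393, ẋ = -3.4287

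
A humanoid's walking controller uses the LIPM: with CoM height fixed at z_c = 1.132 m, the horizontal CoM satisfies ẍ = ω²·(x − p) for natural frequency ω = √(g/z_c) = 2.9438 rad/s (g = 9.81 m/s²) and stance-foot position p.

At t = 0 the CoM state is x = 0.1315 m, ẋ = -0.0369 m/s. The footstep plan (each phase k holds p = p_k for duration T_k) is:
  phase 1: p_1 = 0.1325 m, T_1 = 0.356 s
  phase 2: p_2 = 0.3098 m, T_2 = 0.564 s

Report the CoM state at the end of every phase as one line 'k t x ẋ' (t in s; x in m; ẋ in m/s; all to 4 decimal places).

1 0.3560 0.1152 -0.0628
2 0.9200 -0.2746 -1.6234

phase 1: p=0.1325, T=0.356, ωT=1.047993, cosh=1.601281, sinh=1.250640; start (x,ẋ)=(0.131500, -0.036900) → end (x,ẋ)=(0.115222, -0.062769)
phase 2: p=0.3098, T=0.564, ωT=1.660303, cosh=2.725494, sinh=2.535412; start (x,ẋ)=(0.115222, -0.062769) → end (x,ẋ)=(-0.274582, -1.623356)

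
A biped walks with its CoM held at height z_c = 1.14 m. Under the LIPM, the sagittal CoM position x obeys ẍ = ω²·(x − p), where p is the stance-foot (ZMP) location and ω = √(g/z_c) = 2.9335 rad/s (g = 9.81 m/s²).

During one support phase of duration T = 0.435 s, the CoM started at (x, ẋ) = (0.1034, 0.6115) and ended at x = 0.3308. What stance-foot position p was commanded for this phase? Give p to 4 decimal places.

ωT = 2.9335·0.435 = 1.276072; cosh(ωT) = 1.930837, sinh(ωT) = 1.651705
x(T) = p + (x₀−p)·cosh(ωT) + (ẋ₀/ω)·sinh(ωT) ⇒ p·(1 − cosh) = x(T) − x₀·cosh − (ẋ₀/ω)·sinh
numerator   = 0.3308 − (0.1034)·1.930837 − (0.6115/2.9335)·1.651705 = -0.213153
denominator = 1 − 1.930837 = -0.930837
p = -0.213153 / -0.930837 = 0.2290

p = 0.2290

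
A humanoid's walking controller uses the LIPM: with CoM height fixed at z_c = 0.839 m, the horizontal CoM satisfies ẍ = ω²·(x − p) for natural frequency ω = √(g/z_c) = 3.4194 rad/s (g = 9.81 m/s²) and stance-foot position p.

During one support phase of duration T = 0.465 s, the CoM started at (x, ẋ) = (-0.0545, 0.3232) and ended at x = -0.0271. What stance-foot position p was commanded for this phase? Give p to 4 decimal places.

p = 0.0708

ωT = 3.4194·0.465 = 1.590021; cosh(ωT) = 2.553887, sinh(ωT) = 2.349965
x(T) = p + (x₀−p)·cosh(ωT) + (ẋ₀/ω)·sinh(ωT) ⇒ p·(1 − cosh) = x(T) − x₀·cosh − (ẋ₀/ω)·sinh
numerator   = -0.0271 − (-0.0545)·2.553887 − (0.3232/3.4194)·2.349965 = -0.110031
denominator = 1 − 2.553887 = -1.553887
p = -0.110031 / -1.553887 = 0.0708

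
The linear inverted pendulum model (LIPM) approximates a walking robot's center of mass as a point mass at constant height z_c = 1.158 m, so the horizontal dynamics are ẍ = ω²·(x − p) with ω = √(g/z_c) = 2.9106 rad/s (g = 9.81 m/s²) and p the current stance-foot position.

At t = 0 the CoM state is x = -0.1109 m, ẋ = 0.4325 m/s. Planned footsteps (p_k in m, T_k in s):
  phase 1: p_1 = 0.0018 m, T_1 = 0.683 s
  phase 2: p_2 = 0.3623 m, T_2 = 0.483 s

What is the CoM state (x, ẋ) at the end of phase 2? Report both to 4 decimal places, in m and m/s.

phase 1: p=0.0018, T=0.683, ωT=1.987940, cosh=3.718728, sinh=3.581750; start (x,ẋ)=(-0.110900, 0.432500) → end (x,ẋ)=(0.114929, 0.433447)
phase 2: p=0.3623, T=0.483, ωT=1.405820, cosh=2.162018, sinh=1.916852; start (x,ẋ)=(0.114929, 0.433447) → end (x,ẋ)=(0.112937, -0.443009)

x = 0.1129, ẋ = -0.4430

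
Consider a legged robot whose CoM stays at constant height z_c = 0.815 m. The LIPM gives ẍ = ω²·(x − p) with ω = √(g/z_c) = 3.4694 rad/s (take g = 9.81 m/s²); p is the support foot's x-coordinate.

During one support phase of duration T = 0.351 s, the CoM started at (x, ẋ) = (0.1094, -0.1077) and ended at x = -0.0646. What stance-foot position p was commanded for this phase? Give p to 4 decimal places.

ωT = 3.4694·0.351 = 1.217759; cosh(ωT) = 1.837750, sinh(ωT) = 1.541857
x(T) = p + (x₀−p)·cosh(ωT) + (ẋ₀/ω)·sinh(ωT) ⇒ p·(1 − cosh) = x(T) − x₀·cosh − (ẋ₀/ω)·sinh
numerator   = -0.0646 − (0.1094)·1.837750 − (-0.1077/3.4694)·1.541857 = -0.217786
denominator = 1 − 1.837750 = -0.837750
p = -0.217786 / -0.837750 = 0.2600

p = 0.2600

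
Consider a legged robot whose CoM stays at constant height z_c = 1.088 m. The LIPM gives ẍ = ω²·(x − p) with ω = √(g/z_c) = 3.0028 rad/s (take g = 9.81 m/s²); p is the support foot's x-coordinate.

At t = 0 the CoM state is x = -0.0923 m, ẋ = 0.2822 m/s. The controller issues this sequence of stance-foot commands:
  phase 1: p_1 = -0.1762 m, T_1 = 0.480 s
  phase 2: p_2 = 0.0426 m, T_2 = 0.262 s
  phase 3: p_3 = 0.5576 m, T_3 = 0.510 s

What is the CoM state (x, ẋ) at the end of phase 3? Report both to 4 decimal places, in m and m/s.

phase 1: p=-0.1762, T=0.480, ωT=1.441344, cosh=2.231491, sinh=1.994881; start (x,ẋ)=(-0.092300, 0.282200) → end (x,ẋ)=(0.198499, 1.132307)
phase 2: p=0.0426, T=0.262, ωT=0.786734, cosh=1.325770, sinh=0.870441; start (x,ẋ)=(0.198499, 1.132307) → end (x,ẋ)=(0.577515, 1.908661)
phase 3: p=0.5576, T=0.510, ωT=1.531428, cosh=2.420501, sinh=2.204275; start (x,ẋ)=(0.577515, 1.908661) → end (x,ẋ)=(2.006902, 4.751736)

x = 2.0069, ẋ = 4.7517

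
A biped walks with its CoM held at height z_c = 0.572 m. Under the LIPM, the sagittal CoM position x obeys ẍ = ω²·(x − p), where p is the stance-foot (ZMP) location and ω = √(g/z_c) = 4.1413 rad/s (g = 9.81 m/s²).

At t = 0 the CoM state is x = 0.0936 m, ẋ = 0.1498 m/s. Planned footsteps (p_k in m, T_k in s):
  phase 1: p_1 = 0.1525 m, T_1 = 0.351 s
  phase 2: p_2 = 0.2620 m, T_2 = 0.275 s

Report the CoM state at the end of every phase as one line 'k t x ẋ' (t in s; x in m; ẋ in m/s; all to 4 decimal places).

phase 1: p=0.1525, T=0.351, ωT=1.453596, cosh=2.256101, sinh=2.022373; start (x,ẋ)=(0.093600, 0.149800) → end (x,ẋ)=(0.092769, -0.155338)
phase 2: p=0.2620, T=0.275, ωT=1.138858, cosh=1.721691, sinh=1.401507; start (x,ẋ)=(0.092769, -0.155338) → end (x,ẋ)=(-0.081933, -1.249670)

1 0.3510 0.0928 -0.1553
2 0.6260 -0.0819 -1.2497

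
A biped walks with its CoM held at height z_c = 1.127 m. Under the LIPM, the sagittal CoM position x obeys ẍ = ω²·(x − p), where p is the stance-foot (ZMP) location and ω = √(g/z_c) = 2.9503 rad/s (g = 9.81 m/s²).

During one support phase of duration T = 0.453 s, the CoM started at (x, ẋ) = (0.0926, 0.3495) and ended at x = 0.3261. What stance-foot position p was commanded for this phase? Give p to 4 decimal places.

ωT = 2.9503·0.453 = 1.336486; cosh(ωT) = 2.034207, sinh(ωT) = 1.771440
x(T) = p + (x₀−p)·cosh(ωT) + (ẋ₀/ω)·sinh(ωT) ⇒ p·(1 − cosh) = x(T) − x₀·cosh − (ẋ₀/ω)·sinh
numerator   = 0.3261 − (0.0926)·2.034207 − (0.3495/2.9503)·1.771440 = -0.072117
denominator = 1 − 2.034207 = -1.034207
p = -0.072117 / -1.034207 = 0.0697

p = 0.0697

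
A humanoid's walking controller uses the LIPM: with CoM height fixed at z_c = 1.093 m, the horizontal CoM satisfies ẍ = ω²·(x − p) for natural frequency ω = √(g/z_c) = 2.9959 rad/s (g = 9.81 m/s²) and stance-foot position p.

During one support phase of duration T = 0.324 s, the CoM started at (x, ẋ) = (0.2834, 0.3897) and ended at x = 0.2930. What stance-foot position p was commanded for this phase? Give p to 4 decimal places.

p = 0.5533

ωT = 2.9959·0.324 = 0.970672; cosh(ωT) = 1.509273, sinh(ωT) = 1.130444
x(T) = p + (x₀−p)·cosh(ωT) + (ẋ₀/ω)·sinh(ωT) ⇒ p·(1 − cosh) = x(T) − x₀·cosh − (ẋ₀/ω)·sinh
numerator   = 0.2930 − (0.2834)·1.509273 − (0.3897/2.9959)·1.130444 = -0.281774
denominator = 1 − 1.509273 = -0.509273
p = -0.281774 / -0.509273 = 0.5533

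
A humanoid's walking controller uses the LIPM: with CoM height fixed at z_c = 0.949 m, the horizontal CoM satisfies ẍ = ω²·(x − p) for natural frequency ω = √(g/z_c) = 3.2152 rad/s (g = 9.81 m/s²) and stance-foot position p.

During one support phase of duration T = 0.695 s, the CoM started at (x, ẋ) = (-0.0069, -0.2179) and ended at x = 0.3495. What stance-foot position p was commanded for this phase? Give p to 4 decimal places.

ωT = 3.2152·0.695 = 2.234564; cosh(ωT) = 4.724723, sinh(ωT) = 4.617684
x(T) = p + (x₀−p)·cosh(ωT) + (ẋ₀/ω)·sinh(ωT) ⇒ p·(1 − cosh) = x(T) − x₀·cosh − (ẋ₀/ω)·sinh
numerator   = 0.3495 − (-0.0069)·4.724723 − (-0.2179/3.2152)·4.617684 = 0.695050
denominator = 1 − 4.724723 = -3.724723
p = 0.695050 / -3.724723 = -0.1866

p = -0.1866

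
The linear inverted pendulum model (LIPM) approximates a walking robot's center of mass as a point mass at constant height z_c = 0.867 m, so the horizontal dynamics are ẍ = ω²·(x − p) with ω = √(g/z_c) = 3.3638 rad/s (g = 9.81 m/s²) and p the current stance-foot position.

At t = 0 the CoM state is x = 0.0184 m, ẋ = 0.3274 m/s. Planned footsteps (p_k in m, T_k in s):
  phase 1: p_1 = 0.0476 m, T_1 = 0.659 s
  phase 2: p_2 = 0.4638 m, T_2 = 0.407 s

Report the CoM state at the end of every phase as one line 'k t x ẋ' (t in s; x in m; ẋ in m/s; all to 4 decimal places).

1 0.6590 0.3533 1.0748
2 1.0660 0.8201 1.5664

phase 1: p=0.0476, T=0.659, ωT=2.216744, cosh=4.643183, sinh=4.534220; start (x,ẋ)=(0.018400, 0.327400) → end (x,ẋ)=(0.353336, 1.074814)
phase 2: p=0.4638, T=0.407, ωT=1.369067, cosh=2.093012, sinh=1.838667; start (x,ẋ)=(0.353336, 1.074814) → end (x,ẋ)=(0.820096, 1.566390)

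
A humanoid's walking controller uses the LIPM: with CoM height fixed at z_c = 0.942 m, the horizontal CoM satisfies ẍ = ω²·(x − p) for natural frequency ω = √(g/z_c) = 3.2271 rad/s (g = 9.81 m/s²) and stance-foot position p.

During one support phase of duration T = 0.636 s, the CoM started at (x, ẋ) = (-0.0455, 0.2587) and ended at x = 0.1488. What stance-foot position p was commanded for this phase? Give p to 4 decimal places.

ωT = 3.2271·0.636 = 2.052436; cosh(ωT) = 3.957633, sinh(ωT) = 3.829211
x(T) = p + (x₀−p)·cosh(ωT) + (ẋ₀/ω)·sinh(ωT) ⇒ p·(1 − cosh) = x(T) − x₀·cosh − (ẋ₀/ω)·sinh
numerator   = 0.1488 − (-0.0455)·3.957633 − (0.2587/3.2271)·3.829211 = 0.021904
denominator = 1 − 3.957633 = -2.957633
p = 0.021904 / -2.957633 = -0.0074

p = -0.0074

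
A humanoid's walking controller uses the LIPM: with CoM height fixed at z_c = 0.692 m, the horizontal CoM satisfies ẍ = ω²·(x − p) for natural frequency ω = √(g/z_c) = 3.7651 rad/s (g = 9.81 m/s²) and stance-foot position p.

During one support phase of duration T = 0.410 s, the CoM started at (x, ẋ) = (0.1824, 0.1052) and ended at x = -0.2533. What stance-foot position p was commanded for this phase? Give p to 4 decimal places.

p = 0.5265

ωT = 3.7651·0.410 = 1.543691; cosh(ωT) = 2.447715, sinh(ωT) = 2.234124
x(T) = p + (x₀−p)·cosh(ωT) + (ẋ₀/ω)·sinh(ωT) ⇒ p·(1 − cosh) = x(T) − x₀·cosh − (ẋ₀/ω)·sinh
numerator   = -0.2533 − (0.1824)·2.447715 − (0.1052/3.7651)·2.234124 = -0.762187
denominator = 1 − 2.447715 = -1.447715
p = -0.762187 / -1.447715 = 0.5265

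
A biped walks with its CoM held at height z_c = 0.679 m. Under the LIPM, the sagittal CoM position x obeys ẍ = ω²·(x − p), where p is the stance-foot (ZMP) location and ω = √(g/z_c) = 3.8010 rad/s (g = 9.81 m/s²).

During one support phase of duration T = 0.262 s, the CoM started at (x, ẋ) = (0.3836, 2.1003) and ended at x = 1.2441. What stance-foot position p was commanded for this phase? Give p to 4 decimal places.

ωT = 3.8010·0.262 = 0.995862; cosh(ωT) = 1.538231, sinh(ωT) = 1.168826
x(T) = p + (x₀−p)·cosh(ωT) + (ẋ₀/ω)·sinh(ωT) ⇒ p·(1 − cosh) = x(T) − x₀·cosh − (ẋ₀/ω)·sinh
numerator   = 1.2441 − (0.3836)·1.538231 − (2.1003/3.8010)·1.168826 = 0.008182
denominator = 1 − 1.538231 = -0.538231
p = 0.008182 / -0.538231 = -0.0152

p = -0.0152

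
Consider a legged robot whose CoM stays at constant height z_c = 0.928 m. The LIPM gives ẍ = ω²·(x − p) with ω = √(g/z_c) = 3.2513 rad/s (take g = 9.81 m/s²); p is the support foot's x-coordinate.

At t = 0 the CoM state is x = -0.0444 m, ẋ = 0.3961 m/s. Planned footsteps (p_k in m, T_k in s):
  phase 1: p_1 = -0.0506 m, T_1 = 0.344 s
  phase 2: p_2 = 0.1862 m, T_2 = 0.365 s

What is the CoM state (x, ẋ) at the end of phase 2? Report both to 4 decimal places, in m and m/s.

x = 0.3982, ẋ = 0.9617

phase 1: p=-0.0506, T=0.344, ωT=1.118447, cosh=1.693443, sinh=1.366656; start (x,ẋ)=(-0.044400, 0.396100) → end (x,ẋ)=(0.126397, 0.698322)
phase 2: p=0.1862, T=0.365, ωT=1.186724, cosh=1.790776, sinh=1.485556; start (x,ẋ)=(0.126397, 0.698322) → end (x,ẋ)=(0.398177, 0.961688)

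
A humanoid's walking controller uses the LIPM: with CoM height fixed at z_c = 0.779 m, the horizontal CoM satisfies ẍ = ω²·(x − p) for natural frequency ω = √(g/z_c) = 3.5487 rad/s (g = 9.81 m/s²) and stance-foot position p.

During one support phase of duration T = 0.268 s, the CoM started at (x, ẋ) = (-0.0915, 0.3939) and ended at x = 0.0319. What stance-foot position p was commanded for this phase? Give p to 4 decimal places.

ωT = 3.5487·0.268 = 0.951052; cosh(ωT) = 1.487382, sinh(ωT) = 1.101048
x(T) = p + (x₀−p)·cosh(ωT) + (ẋ₀/ω)·sinh(ωT) ⇒ p·(1 − cosh) = x(T) − x₀·cosh − (ẋ₀/ω)·sinh
numerator   = 0.0319 − (-0.0915)·1.487382 − (0.3939/3.5487)·1.101048 = 0.045781
denominator = 1 − 1.487382 = -0.487382
p = 0.045781 / -0.487382 = -0.0939

p = -0.0939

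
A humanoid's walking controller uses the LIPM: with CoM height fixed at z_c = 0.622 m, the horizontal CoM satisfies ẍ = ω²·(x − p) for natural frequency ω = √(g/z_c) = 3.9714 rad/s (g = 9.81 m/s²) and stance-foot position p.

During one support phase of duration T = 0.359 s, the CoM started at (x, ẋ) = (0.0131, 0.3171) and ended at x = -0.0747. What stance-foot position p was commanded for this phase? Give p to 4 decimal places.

ωT = 3.9714·0.359 = 1.425733; cosh(ωT) = 2.200619, sinh(ωT) = 1.960286
x(T) = p + (x₀−p)·cosh(ωT) + (ẋ₀/ω)·sinh(ωT) ⇒ p·(1 − cosh) = x(T) − x₀·cosh − (ẋ₀/ω)·sinh
numerator   = -0.0747 − (0.0131)·2.200619 − (0.3171/3.9714)·1.960286 = -0.260049
denominator = 1 − 2.200619 = -1.200619
p = -0.260049 / -1.200619 = 0.2166

p = 0.2166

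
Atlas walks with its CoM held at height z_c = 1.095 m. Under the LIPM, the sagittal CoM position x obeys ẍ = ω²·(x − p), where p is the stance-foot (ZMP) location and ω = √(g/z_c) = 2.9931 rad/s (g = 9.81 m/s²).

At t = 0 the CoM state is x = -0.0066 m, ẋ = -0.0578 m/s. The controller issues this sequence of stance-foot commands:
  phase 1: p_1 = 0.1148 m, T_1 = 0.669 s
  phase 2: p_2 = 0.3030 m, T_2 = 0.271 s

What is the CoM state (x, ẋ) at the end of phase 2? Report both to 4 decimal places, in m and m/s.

phase 1: p=0.1148, T=0.669, ωT=2.002384, cosh=3.770852, sinh=3.635839; start (x,ẋ)=(-0.006600, -0.057800) → end (x,ẋ)=(-0.413193, -1.539082)
phase 2: p=0.3030, T=0.271, ωT=0.811130, cosh=1.347403, sinh=0.903047; start (x,ẋ)=(-0.413193, -1.539082) → end (x,ẋ)=(-1.126357, -4.009570)

x = -1.1264, ẋ = -4.0096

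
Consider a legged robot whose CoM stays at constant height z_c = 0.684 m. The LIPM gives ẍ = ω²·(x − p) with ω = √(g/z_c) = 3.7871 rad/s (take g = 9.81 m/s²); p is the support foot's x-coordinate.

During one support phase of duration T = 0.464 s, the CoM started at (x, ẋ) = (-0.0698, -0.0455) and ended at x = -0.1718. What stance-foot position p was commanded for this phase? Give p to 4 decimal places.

ωT = 3.7871·0.464 = 1.757214; cosh(ωT) = 2.984397, sinh(ωT) = 2.811872
x(T) = p + (x₀−p)·cosh(ωT) + (ẋ₀/ω)·sinh(ωT) ⇒ p·(1 − cosh) = x(T) − x₀·cosh − (ẋ₀/ω)·sinh
numerator   = -0.1718 − (-0.0698)·2.984397 − (-0.0455/3.7871)·2.811872 = 0.070294
denominator = 1 − 2.984397 = -1.984397
p = 0.070294 / -1.984397 = -0.0354

p = -0.0354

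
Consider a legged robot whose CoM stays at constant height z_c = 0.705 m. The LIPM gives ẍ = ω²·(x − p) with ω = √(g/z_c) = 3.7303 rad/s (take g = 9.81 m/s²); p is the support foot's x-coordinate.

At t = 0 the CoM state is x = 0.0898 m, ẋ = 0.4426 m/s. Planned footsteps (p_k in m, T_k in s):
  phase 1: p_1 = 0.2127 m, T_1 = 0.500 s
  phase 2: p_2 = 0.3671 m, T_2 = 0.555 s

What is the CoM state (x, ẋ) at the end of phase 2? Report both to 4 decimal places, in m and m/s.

x = -0.3658, ẋ = -2.6435

phase 1: p=0.2127, T=0.500, ωT=1.865150, cosh=3.305889, sinh=3.151016; start (x,ẋ)=(0.089800, 0.442600) → end (x,ẋ)=(0.180274, 0.018591)
phase 2: p=0.3671, T=0.555, ωT=2.070317, cosh=4.026739, sinh=3.900593; start (x,ẋ)=(0.180274, 0.018591) → end (x,ẋ)=(-0.365759, -2.643525)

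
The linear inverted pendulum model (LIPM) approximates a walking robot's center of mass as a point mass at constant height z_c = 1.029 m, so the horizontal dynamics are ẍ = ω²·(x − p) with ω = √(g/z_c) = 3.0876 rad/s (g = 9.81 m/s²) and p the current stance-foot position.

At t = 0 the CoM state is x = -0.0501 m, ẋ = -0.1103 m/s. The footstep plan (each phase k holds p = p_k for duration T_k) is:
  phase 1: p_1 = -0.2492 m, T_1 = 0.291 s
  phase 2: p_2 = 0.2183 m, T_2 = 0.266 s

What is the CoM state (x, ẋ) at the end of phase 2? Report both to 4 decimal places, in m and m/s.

phase 1: p=-0.2492, T=0.291, ωT=0.898492, cosh=1.431540, sinh=1.024356; start (x,ẋ)=(-0.050100, -0.110300) → end (x,ẋ)=(-0.000774, 0.471815)
phase 2: p=0.2183, T=0.266, ωT=0.821302, cosh=1.356658, sinh=0.916799; start (x,ẋ)=(-0.000774, 0.471815) → end (x,ẋ)=(0.061187, 0.019957)

x = 0.0612, ẋ = 0.0200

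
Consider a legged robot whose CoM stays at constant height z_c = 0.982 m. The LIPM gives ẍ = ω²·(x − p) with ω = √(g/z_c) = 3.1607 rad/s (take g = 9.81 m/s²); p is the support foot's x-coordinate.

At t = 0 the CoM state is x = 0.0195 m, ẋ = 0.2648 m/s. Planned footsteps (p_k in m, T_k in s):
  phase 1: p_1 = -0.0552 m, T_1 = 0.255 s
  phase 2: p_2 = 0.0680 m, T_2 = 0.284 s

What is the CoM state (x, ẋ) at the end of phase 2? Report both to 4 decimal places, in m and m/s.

phase 1: p=-0.0552, T=0.255, ωT=0.805978, cosh=1.342768, sinh=0.896118; start (x,ẋ)=(0.019500, 0.264800) → end (x,ẋ)=(0.120181, 0.567142)
phase 2: p=0.0680, T=0.284, ωT=0.897639, cosh=1.430667, sinh=1.023136; start (x,ẋ)=(0.120181, 0.567142) → end (x,ẋ)=(0.326240, 0.980134)

x = 0.3262, ẋ = 0.9801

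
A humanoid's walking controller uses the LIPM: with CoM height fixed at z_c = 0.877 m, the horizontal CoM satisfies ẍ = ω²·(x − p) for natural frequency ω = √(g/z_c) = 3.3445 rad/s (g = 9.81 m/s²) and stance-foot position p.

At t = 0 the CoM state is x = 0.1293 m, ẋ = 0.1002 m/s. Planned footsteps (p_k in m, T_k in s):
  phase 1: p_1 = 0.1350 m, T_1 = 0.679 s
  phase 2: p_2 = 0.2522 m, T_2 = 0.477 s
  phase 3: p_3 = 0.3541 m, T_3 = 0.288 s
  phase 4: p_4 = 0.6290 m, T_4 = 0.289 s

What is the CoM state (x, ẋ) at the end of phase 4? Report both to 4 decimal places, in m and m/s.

phase 1: p=0.1350, T=0.679, ωT=2.270916, cosh=4.895742, sinh=4.792524; start (x,ẋ)=(0.129300, 0.100200) → end (x,ẋ)=(0.250677, 0.399190)
phase 2: p=0.2522, T=0.477, ωT=1.595326, cosh=2.566390, sinh=2.363548; start (x,ẋ)=(0.250677, 0.399190) → end (x,ẋ)=(0.530397, 1.012436)
phase 3: p=0.3541, T=0.288, ωT=0.963216, cosh=1.500886, sinh=1.119223; start (x,ẋ)=(0.530397, 1.012436) → end (x,ẋ)=(0.957509, 2.179472)
phase 4: p=0.6290, T=0.289, ωT=0.966560, cosh=1.504638, sinh=1.124249; start (x,ẋ)=(0.957509, 2.179472) → end (x,ẋ)=(1.855913, 4.514527)

x = 1.8559, ẋ = 4.5145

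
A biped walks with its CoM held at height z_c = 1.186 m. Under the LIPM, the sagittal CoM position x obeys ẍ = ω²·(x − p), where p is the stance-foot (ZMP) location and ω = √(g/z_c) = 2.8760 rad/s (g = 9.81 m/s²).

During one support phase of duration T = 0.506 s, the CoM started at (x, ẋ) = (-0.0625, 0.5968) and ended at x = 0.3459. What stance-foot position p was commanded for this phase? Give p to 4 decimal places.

p = -0.0529

ωT = 2.8760·0.506 = 1.455256; cosh(ωT) = 2.259461, sinh(ωT) = 2.026120
x(T) = p + (x₀−p)·cosh(ωT) + (ẋ₀/ω)·sinh(ωT) ⇒ p·(1 − cosh) = x(T) − x₀·cosh − (ẋ₀/ω)·sinh
numerator   = 0.3459 − (-0.0625)·2.259461 − (0.5968/2.8760)·2.026120 = 0.066675
denominator = 1 − 2.259461 = -1.259461
p = 0.066675 / -1.259461 = -0.0529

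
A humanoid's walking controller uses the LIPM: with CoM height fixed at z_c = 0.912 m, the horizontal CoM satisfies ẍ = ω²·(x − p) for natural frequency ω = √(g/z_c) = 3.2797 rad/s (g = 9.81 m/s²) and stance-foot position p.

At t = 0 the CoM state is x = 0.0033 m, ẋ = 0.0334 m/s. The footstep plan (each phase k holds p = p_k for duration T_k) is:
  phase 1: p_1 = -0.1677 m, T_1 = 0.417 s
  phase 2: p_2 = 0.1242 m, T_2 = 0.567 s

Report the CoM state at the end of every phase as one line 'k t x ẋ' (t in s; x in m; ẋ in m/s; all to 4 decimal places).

1 0.4170 0.2084 1.0993
2 0.9840 1.4513 4.4806

phase 1: p=-0.1677, T=0.417, ωT=1.367635, cosh=2.090381, sinh=1.835673; start (x,ẋ)=(0.003300, 0.033400) → end (x,ẋ)=(0.208449, 1.099317)
phase 2: p=0.1242, T=0.567, ωT=1.859590, cosh=3.288420, sinh=3.132683; start (x,ẋ)=(0.208449, 1.099317) → end (x,ẋ)=(1.451286, 4.480616)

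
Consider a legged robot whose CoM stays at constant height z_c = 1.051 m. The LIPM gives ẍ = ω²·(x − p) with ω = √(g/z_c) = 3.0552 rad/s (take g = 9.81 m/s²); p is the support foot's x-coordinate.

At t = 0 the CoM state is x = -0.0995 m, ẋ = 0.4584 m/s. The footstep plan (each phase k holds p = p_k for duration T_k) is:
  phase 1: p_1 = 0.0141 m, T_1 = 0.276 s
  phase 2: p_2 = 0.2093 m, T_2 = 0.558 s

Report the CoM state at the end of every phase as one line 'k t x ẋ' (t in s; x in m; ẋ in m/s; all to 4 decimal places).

1 0.2760 -0.0003 0.3027
2 0.8340 -0.1227 -0.8429

phase 1: p=0.0141, T=0.276, ωT=0.843235, cosh=1.377095, sinh=0.946778; start (x,ẋ)=(-0.099500, 0.458400) → end (x,ẋ)=(-0.000284, 0.302661)
phase 2: p=0.2093, T=0.558, ωT=1.704802, cosh=2.841051, sinh=2.659243; start (x,ẋ)=(-0.000284, 0.302661) → end (x,ẋ)=(-0.122703, -0.842893)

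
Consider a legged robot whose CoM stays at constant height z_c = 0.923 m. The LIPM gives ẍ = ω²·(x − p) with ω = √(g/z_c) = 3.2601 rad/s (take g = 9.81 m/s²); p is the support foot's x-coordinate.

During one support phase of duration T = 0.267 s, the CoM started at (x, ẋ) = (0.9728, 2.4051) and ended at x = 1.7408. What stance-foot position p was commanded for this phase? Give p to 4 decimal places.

p = 0.8696

ωT = 3.2601·0.267 = 0.870447; cosh(ωT) = 1.403371, sinh(ωT) = 0.984606
x(T) = p + (x₀−p)·cosh(ωT) + (ẋ₀/ω)·sinh(ωT) ⇒ p·(1 − cosh) = x(T) − x₀·cosh − (ẋ₀/ω)·sinh
numerator   = 1.7408 − (0.9728)·1.403371 − (2.4051/3.2601)·0.984606 = -0.350781
denominator = 1 − 1.403371 = -0.403371
p = -0.350781 / -0.403371 = 0.8696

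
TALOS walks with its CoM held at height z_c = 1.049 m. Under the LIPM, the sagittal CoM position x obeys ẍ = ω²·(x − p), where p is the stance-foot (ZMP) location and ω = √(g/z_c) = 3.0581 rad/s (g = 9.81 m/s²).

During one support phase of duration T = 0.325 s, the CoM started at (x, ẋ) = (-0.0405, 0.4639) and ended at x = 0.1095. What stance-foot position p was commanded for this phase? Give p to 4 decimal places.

p = 0.0096

ωT = 3.0581·0.325 = 0.993883; cosh(ωT) = 1.535920, sinh(ωT) = 1.165783
x(T) = p + (x₀−p)·cosh(ωT) + (ẋ₀/ω)·sinh(ωT) ⇒ p·(1 − cosh) = x(T) − x₀·cosh − (ẋ₀/ω)·sinh
numerator   = 0.1095 − (-0.0405)·1.535920 − (0.4639/3.0581)·1.165783 = -0.005139
denominator = 1 − 1.535920 = -0.535920
p = -0.005139 / -0.535920 = 0.0096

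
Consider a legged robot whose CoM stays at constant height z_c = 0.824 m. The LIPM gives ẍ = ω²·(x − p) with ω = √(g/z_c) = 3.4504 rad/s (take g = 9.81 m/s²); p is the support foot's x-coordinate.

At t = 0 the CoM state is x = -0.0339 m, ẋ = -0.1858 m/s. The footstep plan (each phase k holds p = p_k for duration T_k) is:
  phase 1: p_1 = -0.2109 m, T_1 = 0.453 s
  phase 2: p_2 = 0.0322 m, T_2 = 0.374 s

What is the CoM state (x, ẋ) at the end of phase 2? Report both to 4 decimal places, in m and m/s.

x = 0.6319, ẋ = 2.2540

phase 1: p=-0.2109, T=0.453, ωT=1.563031, cosh=2.491384, sinh=2.281884; start (x,ẋ)=(-0.033900, -0.185800) → end (x,ẋ)=(0.107198, 0.930695)
phase 2: p=0.0322, T=0.374, ωT=1.290450, cosh=1.954784, sinh=1.679637; start (x,ẋ)=(0.107198, 0.930695) → end (x,ẋ)=(0.631863, 2.253953)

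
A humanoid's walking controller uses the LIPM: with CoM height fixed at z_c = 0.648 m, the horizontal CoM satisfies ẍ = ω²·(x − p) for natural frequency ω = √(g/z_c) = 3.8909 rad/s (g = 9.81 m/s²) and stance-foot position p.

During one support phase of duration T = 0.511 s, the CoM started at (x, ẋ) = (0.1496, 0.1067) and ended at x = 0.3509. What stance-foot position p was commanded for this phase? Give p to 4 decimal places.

ωT = 3.8909·0.511 = 1.988250; cosh(ωT) = 3.719838, sinh(ωT) = 3.582904
x(T) = p + (x₀−p)·cosh(ωT) + (ẋ₀/ω)·sinh(ωT) ⇒ p·(1 − cosh) = x(T) − x₀·cosh − (ẋ₀/ω)·sinh
numerator   = 0.3509 − (0.1496)·3.719838 − (0.1067/3.8909)·3.582904 = -0.303842
denominator = 1 − 3.719838 = -2.719838
p = -0.303842 / -2.719838 = 0.1117

p = 0.1117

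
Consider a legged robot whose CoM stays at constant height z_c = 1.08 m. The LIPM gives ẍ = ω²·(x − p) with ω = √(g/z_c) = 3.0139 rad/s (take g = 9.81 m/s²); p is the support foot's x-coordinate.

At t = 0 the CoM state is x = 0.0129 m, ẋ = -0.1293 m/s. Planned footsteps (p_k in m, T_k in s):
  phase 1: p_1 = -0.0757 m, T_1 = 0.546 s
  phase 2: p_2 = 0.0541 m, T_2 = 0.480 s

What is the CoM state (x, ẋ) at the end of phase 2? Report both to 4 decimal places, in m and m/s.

phase 1: p=-0.0757, T=0.546, ωT=1.645589, cosh=2.688482, sinh=2.495583; start (x,ẋ)=(0.012900, -0.129300) → end (x,ẋ)=(0.055436, 0.318779)
phase 2: p=0.0541, T=0.480, ωT=1.446672, cosh=2.242151, sinh=2.006799; start (x,ẋ)=(0.055436, 0.318779) → end (x,ẋ)=(0.269353, 0.722830)

x = 0.2694, ẋ = 0.7228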